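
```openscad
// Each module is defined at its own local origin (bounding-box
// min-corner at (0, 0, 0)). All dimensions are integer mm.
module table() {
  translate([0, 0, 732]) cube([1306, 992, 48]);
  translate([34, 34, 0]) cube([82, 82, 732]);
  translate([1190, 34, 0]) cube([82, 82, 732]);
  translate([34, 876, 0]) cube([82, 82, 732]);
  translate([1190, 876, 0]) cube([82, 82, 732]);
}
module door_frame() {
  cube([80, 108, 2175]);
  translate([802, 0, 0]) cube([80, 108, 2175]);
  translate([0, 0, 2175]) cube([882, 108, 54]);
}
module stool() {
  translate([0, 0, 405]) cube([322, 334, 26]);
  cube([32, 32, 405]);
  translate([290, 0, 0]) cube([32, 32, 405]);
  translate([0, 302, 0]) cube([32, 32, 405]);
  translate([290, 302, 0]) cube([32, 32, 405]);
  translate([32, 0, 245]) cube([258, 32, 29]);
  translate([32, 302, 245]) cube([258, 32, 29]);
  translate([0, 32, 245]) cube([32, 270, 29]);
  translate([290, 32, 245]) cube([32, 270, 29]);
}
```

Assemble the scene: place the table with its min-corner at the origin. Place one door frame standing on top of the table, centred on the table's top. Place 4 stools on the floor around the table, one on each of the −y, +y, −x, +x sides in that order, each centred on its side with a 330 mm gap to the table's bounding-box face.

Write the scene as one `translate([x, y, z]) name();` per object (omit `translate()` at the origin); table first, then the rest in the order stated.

table();
translate([212, 442, 780]) door_frame();
translate([492, -664, 0]) stool();
translate([492, 1322, 0]) stool();
translate([-652, 329, 0]) stool();
translate([1636, 329, 0]) stool();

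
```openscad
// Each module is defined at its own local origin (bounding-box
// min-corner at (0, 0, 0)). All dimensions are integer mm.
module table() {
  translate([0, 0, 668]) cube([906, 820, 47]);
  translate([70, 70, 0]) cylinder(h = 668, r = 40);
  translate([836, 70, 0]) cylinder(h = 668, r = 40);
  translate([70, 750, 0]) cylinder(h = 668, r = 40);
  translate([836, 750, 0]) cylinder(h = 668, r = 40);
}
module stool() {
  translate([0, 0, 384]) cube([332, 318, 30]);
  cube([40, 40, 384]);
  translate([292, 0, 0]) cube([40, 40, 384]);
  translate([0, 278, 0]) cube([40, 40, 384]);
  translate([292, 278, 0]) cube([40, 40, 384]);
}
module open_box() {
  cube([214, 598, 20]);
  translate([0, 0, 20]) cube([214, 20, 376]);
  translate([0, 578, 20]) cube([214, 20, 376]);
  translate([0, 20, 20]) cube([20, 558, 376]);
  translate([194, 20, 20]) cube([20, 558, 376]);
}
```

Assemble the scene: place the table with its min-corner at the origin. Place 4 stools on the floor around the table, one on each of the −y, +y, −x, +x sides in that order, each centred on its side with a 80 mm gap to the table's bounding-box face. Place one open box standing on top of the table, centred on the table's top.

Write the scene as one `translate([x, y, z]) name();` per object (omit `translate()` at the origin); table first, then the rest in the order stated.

table();
translate([287, -398, 0]) stool();
translate([287, 900, 0]) stool();
translate([-412, 251, 0]) stool();
translate([986, 251, 0]) stool();
translate([346, 111, 715]) open_box();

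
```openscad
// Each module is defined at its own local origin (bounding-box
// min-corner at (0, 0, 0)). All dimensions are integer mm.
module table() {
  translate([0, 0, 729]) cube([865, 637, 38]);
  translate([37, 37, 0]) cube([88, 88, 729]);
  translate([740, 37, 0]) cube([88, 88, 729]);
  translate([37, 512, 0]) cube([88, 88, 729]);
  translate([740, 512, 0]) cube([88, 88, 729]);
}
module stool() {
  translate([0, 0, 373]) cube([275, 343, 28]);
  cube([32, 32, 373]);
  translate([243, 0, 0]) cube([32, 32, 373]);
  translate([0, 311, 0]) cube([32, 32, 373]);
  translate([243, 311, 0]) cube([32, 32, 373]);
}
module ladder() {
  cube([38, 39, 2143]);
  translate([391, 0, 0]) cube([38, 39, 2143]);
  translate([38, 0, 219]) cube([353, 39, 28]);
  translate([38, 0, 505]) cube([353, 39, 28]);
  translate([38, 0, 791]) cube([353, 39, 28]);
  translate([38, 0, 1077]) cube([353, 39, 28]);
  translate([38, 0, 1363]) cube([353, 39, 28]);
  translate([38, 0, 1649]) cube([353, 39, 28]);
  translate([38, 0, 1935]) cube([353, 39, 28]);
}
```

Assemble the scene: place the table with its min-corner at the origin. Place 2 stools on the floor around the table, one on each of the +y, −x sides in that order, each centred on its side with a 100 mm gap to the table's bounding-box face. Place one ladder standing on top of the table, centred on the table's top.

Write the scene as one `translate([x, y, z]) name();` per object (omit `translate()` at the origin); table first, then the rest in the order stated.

table();
translate([295, 737, 0]) stool();
translate([-375, 147, 0]) stool();
translate([218, 299, 767]) ladder();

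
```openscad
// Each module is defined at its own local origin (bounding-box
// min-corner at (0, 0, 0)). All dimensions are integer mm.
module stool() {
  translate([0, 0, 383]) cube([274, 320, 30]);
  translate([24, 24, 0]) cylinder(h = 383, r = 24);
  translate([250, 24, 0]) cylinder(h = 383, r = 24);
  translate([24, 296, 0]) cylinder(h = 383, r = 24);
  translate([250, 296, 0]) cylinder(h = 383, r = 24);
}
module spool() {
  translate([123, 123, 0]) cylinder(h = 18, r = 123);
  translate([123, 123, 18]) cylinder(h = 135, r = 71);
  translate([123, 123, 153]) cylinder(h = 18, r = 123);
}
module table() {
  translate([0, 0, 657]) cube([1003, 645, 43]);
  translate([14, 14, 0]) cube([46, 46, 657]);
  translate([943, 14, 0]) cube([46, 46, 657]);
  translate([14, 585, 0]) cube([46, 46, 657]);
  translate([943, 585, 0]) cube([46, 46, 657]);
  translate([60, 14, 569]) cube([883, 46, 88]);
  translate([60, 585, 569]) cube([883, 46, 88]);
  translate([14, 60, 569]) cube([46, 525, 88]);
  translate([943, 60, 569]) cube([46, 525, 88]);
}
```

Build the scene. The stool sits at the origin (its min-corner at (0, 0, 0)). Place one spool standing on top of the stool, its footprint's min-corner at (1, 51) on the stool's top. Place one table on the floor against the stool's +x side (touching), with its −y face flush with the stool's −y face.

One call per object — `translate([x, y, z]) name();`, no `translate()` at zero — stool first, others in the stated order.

stool();
translate([1, 51, 413]) spool();
translate([274, 0, 0]) table();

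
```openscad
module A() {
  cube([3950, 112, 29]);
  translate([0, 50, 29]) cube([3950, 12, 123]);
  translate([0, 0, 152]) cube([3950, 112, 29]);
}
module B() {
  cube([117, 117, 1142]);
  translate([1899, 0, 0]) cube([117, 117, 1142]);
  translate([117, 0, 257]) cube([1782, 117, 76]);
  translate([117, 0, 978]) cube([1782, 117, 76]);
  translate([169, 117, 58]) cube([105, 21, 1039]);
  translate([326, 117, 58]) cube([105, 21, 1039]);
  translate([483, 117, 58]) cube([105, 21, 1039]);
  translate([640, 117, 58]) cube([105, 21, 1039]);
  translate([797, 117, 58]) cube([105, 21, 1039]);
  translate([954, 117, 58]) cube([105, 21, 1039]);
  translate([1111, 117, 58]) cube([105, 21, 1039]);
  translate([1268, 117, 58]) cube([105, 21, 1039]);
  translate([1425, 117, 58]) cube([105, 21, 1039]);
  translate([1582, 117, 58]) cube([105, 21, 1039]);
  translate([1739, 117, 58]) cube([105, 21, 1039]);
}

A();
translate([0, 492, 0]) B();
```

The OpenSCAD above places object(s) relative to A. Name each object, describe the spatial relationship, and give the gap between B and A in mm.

A is an I-beam. B is a fence section. The fence section is on the floor beside the I-beam on its +y side. The gap between the fence section and the I-beam is 380 mm.

The fence section's nearest face is 380 mm from the I-beam's +y face.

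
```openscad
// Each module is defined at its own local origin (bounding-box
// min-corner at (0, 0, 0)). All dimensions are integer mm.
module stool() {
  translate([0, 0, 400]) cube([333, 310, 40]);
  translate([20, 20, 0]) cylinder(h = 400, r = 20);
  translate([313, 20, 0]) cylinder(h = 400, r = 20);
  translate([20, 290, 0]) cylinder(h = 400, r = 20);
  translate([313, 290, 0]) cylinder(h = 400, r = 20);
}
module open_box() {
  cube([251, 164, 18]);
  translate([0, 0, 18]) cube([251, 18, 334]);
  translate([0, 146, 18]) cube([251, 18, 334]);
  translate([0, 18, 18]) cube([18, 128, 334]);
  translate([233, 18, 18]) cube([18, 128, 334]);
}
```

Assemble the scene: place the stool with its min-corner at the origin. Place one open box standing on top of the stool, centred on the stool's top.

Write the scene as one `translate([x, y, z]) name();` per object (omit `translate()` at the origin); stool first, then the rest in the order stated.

stool();
translate([41, 73, 440]) open_box();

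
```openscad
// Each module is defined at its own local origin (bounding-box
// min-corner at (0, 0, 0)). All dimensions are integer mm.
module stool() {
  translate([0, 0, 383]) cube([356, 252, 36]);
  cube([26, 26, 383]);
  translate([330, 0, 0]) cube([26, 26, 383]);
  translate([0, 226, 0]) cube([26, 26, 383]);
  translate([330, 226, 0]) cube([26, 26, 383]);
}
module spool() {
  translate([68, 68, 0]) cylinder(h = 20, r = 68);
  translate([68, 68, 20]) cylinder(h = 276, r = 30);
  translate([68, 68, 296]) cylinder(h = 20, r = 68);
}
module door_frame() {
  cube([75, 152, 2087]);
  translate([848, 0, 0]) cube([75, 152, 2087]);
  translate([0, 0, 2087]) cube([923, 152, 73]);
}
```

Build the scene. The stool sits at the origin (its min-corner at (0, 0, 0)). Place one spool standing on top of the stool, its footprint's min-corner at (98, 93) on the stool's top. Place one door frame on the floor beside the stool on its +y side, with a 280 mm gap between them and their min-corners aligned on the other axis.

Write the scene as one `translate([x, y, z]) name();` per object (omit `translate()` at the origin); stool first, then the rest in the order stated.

stool();
translate([98, 93, 419]) spool();
translate([0, 532, 0]) door_frame();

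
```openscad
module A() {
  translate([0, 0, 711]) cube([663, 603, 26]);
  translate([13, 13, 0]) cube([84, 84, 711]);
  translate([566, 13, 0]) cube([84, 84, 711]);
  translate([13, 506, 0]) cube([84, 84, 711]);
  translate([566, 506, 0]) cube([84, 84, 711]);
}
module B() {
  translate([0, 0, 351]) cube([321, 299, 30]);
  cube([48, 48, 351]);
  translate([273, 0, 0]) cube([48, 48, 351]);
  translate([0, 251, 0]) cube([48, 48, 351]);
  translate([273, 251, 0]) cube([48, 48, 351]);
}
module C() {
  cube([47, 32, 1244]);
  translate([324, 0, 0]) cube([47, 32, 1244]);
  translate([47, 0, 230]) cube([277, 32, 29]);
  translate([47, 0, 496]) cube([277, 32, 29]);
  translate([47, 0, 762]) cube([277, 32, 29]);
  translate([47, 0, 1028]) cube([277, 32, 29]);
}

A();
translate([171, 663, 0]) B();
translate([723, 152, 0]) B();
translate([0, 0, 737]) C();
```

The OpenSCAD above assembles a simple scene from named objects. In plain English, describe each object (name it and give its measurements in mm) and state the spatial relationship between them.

A is a rectangular dining table. The top is 663×603×26 mm with its upper surface at z = 737 mm. It stands on four 84×84 mm square legs, each inset 13 mm from the nearest pair of top edges, running from the floor to the underside of the top.

B is a four-legged stool. The seat is 321×299 mm, 30 mm thick, top at z = 381 mm. It stands on four square legs, each 48×48 mm in cross-section, from z = 0 to the seat underside, each flush with a corner of the seat.

C is a straight ladder. Two 47×32 mm vertical rails, 1244 mm tall, stand 371 mm apart (outside-to-outside) with their front faces coplanar on the −y side. 4 rungs, each 32 mm deep and 29 mm tall, span between the inner faces of the rails, front faces flush with the rails. The lowest rung's underside is at z = 230 mm and rungs are spaced 266 mm apart (underside to underside).

Two stools sit around the table at the +y, +x sides. The ladder is on top of the table.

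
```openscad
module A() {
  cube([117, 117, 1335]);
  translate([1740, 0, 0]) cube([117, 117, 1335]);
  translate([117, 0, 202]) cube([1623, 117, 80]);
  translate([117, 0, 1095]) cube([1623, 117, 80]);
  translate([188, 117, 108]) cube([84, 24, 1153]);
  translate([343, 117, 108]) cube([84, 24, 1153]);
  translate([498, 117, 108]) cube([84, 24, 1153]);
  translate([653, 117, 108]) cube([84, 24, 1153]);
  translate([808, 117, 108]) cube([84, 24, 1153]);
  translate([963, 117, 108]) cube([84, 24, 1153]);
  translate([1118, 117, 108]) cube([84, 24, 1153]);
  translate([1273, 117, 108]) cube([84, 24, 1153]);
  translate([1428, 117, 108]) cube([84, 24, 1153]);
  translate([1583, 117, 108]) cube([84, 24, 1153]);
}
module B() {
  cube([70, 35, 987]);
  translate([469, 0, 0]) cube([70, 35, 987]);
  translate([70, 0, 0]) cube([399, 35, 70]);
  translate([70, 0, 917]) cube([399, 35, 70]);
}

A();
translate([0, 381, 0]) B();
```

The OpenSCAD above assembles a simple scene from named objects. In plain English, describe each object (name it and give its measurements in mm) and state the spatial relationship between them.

A is a fence section. Two 117×117 mm posts, 1335 mm tall, stand on the floor with a clear span of 1623 mm between their inner faces. Two horizontal rails of 117×80 mm section span the gap between the posts with their undersides at z = 202 mm and z = 1095 mm, flush with the posts' −y face. 10 pickets, each 84 mm wide, 24 mm thick and 1153 mm tall, are fixed to the +y face of the rails with their bottoms at z = 108 mm, evenly spaced across the span with equal gaps (rounded down to the nearest mm) at the −x end and between each pair — any rounding remainder accumulates at the +x end.

B is a picture frame with a 399×847 mm rectangular opening (x by z) and a uniform 70 mm border on every side. Frame depth is 35 mm along y. It is built from two vertical stiles running the full outside height and two horizontal rails spanning the gap between the stiles.

The picture frame is on the floor beside the fence section on its +y side.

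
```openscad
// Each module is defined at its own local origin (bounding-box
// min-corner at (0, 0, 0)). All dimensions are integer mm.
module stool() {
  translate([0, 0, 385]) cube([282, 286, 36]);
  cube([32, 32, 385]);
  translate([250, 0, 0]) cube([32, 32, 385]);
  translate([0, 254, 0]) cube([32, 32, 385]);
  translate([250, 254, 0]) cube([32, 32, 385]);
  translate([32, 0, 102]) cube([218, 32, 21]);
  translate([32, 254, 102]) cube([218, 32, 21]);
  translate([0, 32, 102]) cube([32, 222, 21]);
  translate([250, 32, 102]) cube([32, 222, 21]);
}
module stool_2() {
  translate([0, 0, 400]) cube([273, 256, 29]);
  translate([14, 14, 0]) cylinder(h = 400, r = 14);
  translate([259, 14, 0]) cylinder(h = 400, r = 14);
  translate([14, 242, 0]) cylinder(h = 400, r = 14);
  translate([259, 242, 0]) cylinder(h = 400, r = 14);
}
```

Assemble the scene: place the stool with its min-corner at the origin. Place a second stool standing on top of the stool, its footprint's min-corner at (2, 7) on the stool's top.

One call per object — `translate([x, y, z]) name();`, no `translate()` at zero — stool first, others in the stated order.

stool();
translate([2, 7, 421]) stool_2();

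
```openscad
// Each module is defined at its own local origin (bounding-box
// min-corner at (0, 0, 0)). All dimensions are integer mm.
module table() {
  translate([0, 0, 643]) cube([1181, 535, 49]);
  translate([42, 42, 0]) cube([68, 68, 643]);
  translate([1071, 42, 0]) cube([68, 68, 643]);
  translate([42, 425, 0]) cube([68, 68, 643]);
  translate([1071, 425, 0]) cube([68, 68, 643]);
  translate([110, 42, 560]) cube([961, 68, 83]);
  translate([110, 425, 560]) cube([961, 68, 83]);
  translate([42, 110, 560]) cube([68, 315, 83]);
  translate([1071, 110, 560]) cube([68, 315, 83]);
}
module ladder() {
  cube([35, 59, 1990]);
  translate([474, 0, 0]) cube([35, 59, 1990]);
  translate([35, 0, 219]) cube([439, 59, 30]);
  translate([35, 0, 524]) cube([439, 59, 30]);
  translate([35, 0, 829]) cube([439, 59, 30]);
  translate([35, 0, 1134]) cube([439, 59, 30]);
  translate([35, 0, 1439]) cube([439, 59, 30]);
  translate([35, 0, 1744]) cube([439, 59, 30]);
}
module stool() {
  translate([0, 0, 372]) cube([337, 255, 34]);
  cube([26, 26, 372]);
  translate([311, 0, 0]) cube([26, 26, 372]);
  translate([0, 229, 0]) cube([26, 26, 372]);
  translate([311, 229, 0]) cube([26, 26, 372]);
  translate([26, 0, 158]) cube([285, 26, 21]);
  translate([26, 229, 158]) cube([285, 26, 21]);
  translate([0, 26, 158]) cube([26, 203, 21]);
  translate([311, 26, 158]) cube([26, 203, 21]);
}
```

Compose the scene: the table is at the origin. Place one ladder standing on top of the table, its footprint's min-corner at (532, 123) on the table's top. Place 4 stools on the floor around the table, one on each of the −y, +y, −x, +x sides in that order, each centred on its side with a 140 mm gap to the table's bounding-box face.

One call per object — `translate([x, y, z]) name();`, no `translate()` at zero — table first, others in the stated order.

table();
translate([532, 123, 692]) ladder();
translate([422, -395, 0]) stool();
translate([422, 675, 0]) stool();
translate([-477, 140, 0]) stool();
translate([1321, 140, 0]) stool();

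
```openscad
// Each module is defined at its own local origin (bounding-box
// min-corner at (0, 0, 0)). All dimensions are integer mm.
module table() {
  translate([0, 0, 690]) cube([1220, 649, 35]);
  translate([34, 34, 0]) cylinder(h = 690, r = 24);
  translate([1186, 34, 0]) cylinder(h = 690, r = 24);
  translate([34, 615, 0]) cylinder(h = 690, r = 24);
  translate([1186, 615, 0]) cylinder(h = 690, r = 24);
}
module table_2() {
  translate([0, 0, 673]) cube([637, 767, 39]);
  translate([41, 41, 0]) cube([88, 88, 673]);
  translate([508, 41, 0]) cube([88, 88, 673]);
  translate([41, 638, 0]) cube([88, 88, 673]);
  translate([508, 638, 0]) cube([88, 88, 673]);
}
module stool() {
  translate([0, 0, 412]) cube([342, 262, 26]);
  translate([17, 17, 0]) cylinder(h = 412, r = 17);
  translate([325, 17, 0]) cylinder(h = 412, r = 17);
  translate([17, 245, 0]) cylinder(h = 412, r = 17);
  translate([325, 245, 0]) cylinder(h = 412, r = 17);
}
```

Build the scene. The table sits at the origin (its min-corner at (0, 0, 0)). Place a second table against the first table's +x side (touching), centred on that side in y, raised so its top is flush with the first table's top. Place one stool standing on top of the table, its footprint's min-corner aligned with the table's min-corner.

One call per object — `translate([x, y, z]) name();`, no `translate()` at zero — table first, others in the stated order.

table();
translate([1220, -59, 13]) table_2();
translate([0, 0, 725]) stool();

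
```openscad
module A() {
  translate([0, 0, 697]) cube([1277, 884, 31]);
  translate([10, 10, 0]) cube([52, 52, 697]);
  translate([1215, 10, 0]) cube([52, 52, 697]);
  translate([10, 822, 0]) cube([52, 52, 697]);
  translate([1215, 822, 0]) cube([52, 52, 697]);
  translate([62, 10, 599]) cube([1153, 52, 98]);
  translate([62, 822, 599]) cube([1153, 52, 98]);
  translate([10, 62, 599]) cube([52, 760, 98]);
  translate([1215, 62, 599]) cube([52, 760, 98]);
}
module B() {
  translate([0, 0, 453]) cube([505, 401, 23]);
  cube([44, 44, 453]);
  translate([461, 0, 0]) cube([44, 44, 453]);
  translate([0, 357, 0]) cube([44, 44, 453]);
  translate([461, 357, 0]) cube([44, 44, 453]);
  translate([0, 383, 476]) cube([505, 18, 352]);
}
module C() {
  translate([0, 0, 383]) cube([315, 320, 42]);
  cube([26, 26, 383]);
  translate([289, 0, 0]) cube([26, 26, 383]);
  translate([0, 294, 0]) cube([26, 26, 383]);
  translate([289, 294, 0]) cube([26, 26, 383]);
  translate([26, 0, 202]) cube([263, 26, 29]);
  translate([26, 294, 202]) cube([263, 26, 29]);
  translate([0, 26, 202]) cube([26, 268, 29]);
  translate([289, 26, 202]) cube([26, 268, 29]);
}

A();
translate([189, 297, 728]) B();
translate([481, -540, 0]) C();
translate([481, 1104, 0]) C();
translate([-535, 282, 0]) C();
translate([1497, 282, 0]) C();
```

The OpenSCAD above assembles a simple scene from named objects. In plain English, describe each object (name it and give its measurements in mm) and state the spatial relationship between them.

A is a table: top 1277 mm (x) × 884 mm (y), 31 mm thick, upper face at z = 728 mm, on four 52×52 mm square legs, each inset 10 mm from the nearest pair of top edges, running from z = 0 to the bottom of the top. Four apron rails, 52 mm thick and 98 mm tall, run between adjacent legs with their top edges flush with the underside of the top and their outer faces flush with the legs' outer faces.

B is a chair. The seat is a 505×401×23 mm slab with its top at z = 476 mm, on four 44×44 mm corner legs (flush with the seat edges, standing on z = 0). A flat backrest 18 mm thick, 352 mm tall, spans the full seat width and rises from the seat top along its +y edge, rear face flush with the rear of the seat.

C is a simple wooden stool: a rectangular seat 315 mm (x) by 320 mm (y), 42 mm thick, top face at z = 425 mm, on four square legs, each 26×26 mm in cross-section. The legs rest on z = 0, each flush with a corner of the seat. Four stretchers, 26 mm wide and 29 mm tall, connect adjacent legs with their undersides at z = 202 mm, each running between the inner faces of the legs it joins and aligned with the legs' outer faces on the other axis.

The chair is on top of the table. Four stools sit around the table at the −y, +y, −x, +x sides.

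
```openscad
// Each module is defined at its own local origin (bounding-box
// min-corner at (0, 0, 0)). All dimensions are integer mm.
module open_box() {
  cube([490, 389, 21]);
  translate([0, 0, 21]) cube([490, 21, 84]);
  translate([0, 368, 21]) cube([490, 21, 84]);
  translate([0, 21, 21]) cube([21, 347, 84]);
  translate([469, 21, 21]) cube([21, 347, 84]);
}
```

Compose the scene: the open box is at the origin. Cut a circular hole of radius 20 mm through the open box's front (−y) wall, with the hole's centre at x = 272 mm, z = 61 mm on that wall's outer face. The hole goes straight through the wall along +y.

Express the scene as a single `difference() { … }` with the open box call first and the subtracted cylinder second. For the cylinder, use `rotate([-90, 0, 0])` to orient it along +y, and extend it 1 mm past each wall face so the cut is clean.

difference() {
  open_box();
  translate([272, -1, 61]) rotate([-90, 0, 0]) cylinder(h = 23, r = 20);
}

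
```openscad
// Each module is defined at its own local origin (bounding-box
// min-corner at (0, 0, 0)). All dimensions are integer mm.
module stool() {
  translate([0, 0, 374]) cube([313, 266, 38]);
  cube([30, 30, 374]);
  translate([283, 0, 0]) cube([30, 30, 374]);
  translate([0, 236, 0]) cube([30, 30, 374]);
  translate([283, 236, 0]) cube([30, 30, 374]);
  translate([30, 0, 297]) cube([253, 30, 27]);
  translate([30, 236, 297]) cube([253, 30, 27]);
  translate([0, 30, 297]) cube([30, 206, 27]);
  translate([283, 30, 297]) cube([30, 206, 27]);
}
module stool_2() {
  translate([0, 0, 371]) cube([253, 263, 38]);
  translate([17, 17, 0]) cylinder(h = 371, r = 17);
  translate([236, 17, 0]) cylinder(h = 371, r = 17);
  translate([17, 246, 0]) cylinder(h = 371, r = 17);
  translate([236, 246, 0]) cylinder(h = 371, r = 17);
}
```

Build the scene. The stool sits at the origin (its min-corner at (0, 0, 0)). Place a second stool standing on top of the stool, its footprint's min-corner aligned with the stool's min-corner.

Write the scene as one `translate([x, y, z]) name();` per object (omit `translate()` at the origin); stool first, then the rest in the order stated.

stool();
translate([0, 0, 412]) stool_2();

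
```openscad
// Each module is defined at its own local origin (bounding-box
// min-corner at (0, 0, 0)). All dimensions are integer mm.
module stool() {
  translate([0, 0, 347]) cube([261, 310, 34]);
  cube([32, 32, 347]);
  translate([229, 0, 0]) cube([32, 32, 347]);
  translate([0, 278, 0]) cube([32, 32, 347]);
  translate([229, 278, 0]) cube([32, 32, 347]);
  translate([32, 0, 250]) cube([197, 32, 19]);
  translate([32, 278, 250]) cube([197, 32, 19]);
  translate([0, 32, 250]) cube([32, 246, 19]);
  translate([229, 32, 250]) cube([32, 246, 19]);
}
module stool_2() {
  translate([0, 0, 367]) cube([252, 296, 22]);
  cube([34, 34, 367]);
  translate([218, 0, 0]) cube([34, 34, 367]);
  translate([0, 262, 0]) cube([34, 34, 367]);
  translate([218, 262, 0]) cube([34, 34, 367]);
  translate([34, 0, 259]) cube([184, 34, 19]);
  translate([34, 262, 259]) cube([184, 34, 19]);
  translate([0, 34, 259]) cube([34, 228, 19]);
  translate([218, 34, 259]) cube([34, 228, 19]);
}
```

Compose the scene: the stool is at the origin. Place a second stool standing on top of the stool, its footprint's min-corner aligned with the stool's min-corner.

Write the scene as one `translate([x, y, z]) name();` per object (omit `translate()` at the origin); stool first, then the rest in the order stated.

stool();
translate([0, 0, 381]) stool_2();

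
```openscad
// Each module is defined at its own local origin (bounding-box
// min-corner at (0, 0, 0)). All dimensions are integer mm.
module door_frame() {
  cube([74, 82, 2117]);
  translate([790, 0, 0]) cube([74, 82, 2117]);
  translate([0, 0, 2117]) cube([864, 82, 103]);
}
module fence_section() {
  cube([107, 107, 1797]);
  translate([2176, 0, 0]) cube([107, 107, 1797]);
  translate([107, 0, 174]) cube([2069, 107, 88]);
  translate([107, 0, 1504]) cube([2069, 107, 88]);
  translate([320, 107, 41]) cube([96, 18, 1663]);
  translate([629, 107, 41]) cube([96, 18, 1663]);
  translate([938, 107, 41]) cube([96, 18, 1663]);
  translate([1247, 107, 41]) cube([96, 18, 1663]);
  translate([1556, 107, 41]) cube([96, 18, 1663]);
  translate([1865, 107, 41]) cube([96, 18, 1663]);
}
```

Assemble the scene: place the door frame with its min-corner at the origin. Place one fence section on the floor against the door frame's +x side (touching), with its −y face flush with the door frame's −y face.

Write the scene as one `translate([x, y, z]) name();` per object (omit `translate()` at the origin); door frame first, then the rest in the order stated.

door_frame();
translate([864, 0, 0]) fence_section();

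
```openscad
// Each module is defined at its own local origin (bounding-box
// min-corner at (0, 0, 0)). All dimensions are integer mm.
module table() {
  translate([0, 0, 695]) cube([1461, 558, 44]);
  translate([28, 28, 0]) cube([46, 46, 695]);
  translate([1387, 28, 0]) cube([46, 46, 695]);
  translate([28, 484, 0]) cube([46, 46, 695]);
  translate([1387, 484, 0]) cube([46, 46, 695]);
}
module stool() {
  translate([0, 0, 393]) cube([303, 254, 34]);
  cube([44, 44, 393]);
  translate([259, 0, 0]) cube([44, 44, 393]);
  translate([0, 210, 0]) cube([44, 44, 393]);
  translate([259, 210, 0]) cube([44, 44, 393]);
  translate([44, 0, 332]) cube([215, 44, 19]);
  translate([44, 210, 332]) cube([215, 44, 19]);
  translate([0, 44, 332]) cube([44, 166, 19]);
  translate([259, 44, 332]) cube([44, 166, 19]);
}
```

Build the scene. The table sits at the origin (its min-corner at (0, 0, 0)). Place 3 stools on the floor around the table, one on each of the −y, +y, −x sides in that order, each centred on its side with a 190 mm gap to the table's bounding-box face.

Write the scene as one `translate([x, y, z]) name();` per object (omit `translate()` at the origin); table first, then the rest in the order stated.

table();
translate([579, -444, 0]) stool();
translate([579, 748, 0]) stool();
translate([-493, 152, 0]) stool();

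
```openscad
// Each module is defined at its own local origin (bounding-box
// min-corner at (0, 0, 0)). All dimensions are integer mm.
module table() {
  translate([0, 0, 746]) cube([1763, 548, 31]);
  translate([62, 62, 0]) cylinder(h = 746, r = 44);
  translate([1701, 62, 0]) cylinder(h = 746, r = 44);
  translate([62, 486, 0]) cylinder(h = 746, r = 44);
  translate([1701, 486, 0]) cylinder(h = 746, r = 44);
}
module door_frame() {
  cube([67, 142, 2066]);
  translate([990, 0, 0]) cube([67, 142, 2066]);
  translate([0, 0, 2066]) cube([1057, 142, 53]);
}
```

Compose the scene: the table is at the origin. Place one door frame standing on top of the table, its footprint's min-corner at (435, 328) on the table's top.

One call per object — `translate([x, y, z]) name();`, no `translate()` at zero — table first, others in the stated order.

table();
translate([435, 328, 777]) door_frame();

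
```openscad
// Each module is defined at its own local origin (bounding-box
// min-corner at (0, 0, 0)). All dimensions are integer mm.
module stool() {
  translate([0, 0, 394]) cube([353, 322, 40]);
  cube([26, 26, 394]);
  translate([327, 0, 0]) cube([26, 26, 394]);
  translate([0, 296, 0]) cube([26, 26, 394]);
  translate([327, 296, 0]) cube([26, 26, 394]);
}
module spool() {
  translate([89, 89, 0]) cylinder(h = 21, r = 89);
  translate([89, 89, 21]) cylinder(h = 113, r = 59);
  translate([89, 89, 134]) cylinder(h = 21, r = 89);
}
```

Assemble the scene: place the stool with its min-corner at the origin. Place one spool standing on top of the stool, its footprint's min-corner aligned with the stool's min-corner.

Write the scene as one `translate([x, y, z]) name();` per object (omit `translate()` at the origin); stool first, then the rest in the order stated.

stool();
translate([0, 0, 434]) spool();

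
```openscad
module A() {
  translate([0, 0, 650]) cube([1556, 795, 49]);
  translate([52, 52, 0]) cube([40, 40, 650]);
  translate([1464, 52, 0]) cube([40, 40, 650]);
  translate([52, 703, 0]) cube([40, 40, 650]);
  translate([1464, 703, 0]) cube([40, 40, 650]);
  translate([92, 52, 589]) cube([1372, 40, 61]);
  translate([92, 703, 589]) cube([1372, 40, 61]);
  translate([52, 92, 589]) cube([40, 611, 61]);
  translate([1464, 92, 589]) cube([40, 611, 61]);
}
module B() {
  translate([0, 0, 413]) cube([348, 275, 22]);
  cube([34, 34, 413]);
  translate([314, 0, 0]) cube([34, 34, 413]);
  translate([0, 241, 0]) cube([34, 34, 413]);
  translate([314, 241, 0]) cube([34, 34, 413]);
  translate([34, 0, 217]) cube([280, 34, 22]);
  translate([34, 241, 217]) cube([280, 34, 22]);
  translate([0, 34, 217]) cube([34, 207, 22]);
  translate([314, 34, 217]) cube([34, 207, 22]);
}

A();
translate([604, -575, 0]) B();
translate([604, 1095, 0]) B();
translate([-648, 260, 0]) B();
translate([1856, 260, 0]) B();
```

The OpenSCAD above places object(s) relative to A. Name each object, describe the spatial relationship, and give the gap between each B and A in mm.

A is a table. B is a stool. Four stools sit around the table at the −y, +y, −x, +x sides. The gap between each stool and the table is 300 mm.

Each stool's nearest face is 300 mm from the table's bounding box.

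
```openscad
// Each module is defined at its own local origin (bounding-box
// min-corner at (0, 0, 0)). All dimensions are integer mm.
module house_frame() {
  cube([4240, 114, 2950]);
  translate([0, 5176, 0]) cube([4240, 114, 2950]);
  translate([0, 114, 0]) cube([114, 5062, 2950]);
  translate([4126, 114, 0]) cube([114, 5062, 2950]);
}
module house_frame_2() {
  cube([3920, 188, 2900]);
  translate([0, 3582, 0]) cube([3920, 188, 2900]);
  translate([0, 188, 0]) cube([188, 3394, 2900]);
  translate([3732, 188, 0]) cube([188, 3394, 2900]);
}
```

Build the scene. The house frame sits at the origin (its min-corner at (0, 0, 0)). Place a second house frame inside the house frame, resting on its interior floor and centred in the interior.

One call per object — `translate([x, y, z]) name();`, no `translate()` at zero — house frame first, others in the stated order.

house_frame();
translate([160, 760, 0]) house_frame_2();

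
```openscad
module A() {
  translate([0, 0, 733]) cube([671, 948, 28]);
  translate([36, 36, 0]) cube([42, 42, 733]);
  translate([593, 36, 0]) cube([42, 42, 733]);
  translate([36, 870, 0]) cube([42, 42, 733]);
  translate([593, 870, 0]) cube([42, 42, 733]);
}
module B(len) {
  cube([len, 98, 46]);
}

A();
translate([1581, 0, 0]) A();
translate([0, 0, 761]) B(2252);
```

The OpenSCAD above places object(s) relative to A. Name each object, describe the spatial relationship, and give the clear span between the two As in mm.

A is a table. B is a beam. A beam spans the tops of two tables. The clear span between the two tables is 910 mm.

Second table starts at x = 1581; first ends at x = 671; clear span = 1581 − 671 = 910 mm.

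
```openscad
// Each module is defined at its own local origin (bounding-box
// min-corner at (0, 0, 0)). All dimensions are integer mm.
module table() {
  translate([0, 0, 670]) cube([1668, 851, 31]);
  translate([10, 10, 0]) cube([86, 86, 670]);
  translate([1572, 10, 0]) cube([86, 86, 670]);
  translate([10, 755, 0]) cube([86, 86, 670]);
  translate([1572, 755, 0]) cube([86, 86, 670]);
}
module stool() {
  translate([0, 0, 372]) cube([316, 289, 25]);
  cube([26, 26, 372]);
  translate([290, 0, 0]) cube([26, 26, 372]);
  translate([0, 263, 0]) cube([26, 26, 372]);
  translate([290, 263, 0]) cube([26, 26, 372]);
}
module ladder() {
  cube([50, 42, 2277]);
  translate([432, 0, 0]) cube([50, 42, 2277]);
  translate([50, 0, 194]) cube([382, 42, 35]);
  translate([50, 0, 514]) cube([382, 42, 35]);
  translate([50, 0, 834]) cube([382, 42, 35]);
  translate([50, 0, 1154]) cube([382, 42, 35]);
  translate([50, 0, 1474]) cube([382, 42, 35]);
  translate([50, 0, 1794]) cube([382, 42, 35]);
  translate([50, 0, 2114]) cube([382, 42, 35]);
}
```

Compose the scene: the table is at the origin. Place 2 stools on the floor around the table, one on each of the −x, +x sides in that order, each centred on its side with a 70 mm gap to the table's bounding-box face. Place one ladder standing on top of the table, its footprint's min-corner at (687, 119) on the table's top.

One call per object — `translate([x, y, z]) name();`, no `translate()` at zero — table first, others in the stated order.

table();
translate([-386, 281, 0]) stool();
translate([1738, 281, 0]) stool();
translate([687, 119, 701]) ladder();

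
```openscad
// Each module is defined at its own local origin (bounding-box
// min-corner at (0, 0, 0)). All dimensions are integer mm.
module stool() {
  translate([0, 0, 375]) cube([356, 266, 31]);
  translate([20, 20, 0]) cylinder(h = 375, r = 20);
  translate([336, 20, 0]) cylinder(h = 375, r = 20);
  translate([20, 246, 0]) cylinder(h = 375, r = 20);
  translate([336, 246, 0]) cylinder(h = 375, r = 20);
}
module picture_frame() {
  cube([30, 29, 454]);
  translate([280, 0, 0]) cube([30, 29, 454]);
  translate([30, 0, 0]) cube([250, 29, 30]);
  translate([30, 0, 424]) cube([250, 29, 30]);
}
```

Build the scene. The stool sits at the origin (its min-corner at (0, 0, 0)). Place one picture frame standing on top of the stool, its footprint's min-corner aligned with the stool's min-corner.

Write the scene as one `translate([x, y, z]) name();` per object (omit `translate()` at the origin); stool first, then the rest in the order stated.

stool();
translate([0, 0, 406]) picture_frame();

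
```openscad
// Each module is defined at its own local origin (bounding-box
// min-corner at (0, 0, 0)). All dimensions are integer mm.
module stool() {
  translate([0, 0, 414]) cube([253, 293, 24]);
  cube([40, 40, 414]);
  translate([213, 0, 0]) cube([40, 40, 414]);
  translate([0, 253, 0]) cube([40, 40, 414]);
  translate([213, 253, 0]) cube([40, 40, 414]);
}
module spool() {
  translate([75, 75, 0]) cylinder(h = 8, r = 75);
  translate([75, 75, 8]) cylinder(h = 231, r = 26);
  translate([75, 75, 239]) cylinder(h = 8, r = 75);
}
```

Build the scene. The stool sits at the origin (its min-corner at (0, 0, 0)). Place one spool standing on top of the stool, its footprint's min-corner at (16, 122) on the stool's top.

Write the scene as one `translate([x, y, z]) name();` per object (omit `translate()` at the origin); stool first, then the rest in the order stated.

stool();
translate([16, 122, 438]) spool();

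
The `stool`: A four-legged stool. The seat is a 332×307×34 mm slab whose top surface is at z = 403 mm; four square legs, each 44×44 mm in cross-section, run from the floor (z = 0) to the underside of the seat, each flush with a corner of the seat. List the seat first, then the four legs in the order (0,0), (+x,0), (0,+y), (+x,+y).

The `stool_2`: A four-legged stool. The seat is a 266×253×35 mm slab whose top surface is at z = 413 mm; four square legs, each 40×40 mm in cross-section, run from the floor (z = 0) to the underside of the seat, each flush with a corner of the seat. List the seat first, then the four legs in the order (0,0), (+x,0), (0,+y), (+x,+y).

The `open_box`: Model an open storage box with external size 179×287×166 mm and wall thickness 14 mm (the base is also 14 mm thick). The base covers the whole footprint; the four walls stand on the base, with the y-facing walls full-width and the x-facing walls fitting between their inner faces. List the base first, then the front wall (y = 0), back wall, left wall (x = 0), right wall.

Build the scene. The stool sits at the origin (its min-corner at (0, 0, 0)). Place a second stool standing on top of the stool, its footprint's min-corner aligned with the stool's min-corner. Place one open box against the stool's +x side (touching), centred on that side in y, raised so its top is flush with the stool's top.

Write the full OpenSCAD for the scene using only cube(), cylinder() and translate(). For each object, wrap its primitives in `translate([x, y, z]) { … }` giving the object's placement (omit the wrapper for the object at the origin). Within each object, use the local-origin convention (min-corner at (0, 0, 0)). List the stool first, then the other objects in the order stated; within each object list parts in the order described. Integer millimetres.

translate([0, 0, 369]) cube([332, 307, 34]);
cube([44, 44, 369]);
translate([288, 0, 0]) cube([44, 44, 369]);
translate([0, 263, 0]) cube([44, 44, 369]);
translate([288, 263, 0]) cube([44, 44, 369]);
translate([0, 0, 403]) {
  translate([0, 0, 378]) cube([266, 253, 35]);
  cube([40, 40, 378]);
  translate([226, 0, 0]) cube([40, 40, 378]);
  translate([0, 213, 0]) cube([40, 40, 378]);
  translate([226, 213, 0]) cube([40, 40, 378]);
}
translate([332, 10, 237]) {
  cube([179, 287, 14]);
  translate([0, 0, 14]) cube([179, 14, 152]);
  translate([0, 273, 14]) cube([179, 14, 152]);
  translate([0, 14, 14]) cube([14, 259, 152]);
  translate([165, 14, 14]) cube([14, 259, 152]);
}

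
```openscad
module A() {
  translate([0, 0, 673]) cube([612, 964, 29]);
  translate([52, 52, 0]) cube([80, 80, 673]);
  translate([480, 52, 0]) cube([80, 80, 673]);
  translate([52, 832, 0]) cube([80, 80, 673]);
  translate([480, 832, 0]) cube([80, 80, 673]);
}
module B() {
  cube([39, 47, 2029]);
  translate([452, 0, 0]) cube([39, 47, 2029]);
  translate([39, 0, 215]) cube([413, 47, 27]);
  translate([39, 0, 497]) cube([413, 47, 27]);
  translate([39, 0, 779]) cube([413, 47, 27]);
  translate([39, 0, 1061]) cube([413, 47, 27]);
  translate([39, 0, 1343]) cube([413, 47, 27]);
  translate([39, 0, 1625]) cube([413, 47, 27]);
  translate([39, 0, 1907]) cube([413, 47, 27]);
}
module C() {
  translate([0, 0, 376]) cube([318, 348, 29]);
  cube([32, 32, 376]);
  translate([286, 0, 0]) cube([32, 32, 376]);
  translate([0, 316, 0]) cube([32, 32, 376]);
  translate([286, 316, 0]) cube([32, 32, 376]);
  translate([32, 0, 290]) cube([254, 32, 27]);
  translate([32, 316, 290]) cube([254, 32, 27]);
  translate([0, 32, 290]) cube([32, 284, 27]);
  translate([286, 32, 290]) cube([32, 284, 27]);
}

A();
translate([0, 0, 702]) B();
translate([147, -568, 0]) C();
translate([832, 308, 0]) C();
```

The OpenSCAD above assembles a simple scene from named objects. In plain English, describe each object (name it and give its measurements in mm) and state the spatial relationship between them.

A is a table with a 612×964 mm rectangular top, 29 mm thick, top surface at z = 702 mm, supported by four 80×80 mm square legs, each inset 52 mm from the nearest pair of top edges, running from the floor.

B is a straight ladder. Two 39×47 mm vertical rails, 2029 mm tall, stand 491 mm apart (outside-to-outside) with their front faces coplanar on the −y side. 7 rungs, each 47 mm deep and 27 mm tall, span between the inner faces of the rails, front faces flush with the rails. The lowest rung's underside is at z = 215 mm and rungs are spaced 282 mm apart (underside to underside).

C is a four-legged stool. The seat is 318×348 mm, 29 mm thick, top at z = 405 mm. It stands on four square legs, each 32×32 mm in cross-section, from z = 0 to the seat underside, each flush with a corner of the seat. Four stretchers, 32 mm wide and 27 mm tall, connect adjacent legs with their undersides at z = 290 mm, each running between the inner faces of the legs it joins and aligned with the legs' outer faces on the other axis.

The ladder is on top of the table. Two stools sit around the table at the −y, +x sides.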